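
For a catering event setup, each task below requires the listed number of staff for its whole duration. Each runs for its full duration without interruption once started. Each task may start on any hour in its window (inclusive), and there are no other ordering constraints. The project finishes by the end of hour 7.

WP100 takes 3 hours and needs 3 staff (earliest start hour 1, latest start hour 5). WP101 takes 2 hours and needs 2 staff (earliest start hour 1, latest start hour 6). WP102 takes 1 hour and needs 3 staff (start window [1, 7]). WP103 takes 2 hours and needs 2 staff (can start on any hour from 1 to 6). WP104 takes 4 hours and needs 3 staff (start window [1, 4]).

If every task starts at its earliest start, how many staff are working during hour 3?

At early start, hour 3 has: WP100, WP104.
Demand: 3 + 3 = 6.

6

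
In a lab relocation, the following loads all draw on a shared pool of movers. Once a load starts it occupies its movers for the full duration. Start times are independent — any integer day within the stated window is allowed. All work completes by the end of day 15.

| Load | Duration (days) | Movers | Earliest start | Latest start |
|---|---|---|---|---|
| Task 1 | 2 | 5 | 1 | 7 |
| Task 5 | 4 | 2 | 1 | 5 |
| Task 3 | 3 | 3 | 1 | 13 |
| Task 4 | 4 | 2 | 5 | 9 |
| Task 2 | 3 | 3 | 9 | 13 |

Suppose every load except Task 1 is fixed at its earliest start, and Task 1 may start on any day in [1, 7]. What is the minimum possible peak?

7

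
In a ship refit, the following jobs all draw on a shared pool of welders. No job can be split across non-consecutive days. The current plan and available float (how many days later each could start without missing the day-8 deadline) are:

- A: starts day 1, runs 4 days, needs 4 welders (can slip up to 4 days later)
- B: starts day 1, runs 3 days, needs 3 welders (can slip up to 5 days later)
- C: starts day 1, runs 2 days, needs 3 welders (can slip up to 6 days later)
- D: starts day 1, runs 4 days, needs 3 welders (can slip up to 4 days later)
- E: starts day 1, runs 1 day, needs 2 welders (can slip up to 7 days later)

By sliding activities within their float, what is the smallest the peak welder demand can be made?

7

Early-start (A@1, B@1, C@1, D@1, E@1) gives peak 15: d1:15  d2:13  d3:10  d4:7  d5:0  d6:0  d7:0  d8:0.
Shift C→4, D→5, E→6.
Schedule A@1, B@1, C@4, D@5, E@6: d1:7  d2:7  d3:7  d4:7  d5:6  d6:5  d7:3  d8:3 — peak 7.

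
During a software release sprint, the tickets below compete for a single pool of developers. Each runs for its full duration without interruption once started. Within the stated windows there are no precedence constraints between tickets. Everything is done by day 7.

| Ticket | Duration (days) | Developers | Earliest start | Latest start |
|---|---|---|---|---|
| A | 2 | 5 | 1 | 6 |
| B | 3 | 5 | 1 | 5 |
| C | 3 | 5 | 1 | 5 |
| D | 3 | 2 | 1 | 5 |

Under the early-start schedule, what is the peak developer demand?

Early-start schedule: A@1, B@1, C@1, D@1.
Load per day: day 1: 17, day 2: 17, day 3: 12, day 4: 0, day 5: 0, day 6: 0, day 7: 0.
Peak is 17.

17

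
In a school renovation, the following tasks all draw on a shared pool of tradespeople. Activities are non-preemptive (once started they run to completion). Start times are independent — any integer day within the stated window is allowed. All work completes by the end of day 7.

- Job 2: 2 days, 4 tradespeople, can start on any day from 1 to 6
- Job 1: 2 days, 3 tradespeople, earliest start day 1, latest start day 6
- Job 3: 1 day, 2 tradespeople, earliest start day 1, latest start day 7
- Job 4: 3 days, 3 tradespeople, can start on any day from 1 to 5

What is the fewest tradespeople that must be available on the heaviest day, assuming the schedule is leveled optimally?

5

Early-start (Job 2@1, Job 1@1, Job 3@1, Job 4@1) gives peak 12: d1:12  d2:10  d3:3  d4:0  d5:0  d6:0  d7:0.
Shift Job 1→3, Job 3→3, Job 4→5.
Schedule Job 2@1, Job 1@3, Job 3@3, Job 4@5: d1:4  d2:4  d3:5  d4:3  d5:3  d6:3  d7:3 — peak 5.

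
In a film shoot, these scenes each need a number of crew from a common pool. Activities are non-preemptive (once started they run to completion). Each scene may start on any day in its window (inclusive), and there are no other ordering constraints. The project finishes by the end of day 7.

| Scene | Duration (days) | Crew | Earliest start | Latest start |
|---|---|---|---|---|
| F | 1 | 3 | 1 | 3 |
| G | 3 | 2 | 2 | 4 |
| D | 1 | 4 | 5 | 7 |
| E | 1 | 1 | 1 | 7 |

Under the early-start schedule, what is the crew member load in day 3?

2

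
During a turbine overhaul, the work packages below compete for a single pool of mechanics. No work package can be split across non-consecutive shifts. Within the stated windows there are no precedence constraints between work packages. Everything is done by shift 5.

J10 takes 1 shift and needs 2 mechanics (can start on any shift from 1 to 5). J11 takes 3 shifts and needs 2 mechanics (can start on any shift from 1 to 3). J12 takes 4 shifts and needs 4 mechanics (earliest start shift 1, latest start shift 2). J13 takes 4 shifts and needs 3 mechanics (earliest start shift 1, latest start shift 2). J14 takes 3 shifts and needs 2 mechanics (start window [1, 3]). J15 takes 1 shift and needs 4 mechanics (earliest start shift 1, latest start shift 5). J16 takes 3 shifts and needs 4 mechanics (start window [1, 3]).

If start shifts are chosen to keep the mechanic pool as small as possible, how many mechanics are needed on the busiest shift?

Early-start (J10@1, J11@1, J12@1, J13@1, J14@1, J15@1, J16@1) gives peak 21: s1:21  s2:15  s3:15  s4:7  s5:0.
Shift J15→2, J16→3.
Schedule J10@1, J11@1, J12@1, J13@1, J14@1, J15@2, J16@3: s1:13  s2:15  s3:15  s4:11  s5:4 — peak 15.

15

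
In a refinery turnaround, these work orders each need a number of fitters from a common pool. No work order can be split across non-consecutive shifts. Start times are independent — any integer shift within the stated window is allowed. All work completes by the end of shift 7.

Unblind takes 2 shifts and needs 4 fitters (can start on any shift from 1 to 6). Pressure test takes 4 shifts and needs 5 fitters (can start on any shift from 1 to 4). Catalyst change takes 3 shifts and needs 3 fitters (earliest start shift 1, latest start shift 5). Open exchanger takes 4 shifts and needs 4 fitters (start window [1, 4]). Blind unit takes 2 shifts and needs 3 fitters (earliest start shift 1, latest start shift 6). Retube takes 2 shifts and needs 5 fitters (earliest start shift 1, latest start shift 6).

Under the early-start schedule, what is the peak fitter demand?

Early-start schedule: Unblind@1, Pressure test@1, Catalyst change@1, Open exchanger@1, Blind unit@1, Retube@1.
Load per shift: shift 1: 24, shift 2: 24, shift 3: 12, shift 4: 9, shift 5: 0, shift 6: 0, shift 7: 0.
Peak is 24.

24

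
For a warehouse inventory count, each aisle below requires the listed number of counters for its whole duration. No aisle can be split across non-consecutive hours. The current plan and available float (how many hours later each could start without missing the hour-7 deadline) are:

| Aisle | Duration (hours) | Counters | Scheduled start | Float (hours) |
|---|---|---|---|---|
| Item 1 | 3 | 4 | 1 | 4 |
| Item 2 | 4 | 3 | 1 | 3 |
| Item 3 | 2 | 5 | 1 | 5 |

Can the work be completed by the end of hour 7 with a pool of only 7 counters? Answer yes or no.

yes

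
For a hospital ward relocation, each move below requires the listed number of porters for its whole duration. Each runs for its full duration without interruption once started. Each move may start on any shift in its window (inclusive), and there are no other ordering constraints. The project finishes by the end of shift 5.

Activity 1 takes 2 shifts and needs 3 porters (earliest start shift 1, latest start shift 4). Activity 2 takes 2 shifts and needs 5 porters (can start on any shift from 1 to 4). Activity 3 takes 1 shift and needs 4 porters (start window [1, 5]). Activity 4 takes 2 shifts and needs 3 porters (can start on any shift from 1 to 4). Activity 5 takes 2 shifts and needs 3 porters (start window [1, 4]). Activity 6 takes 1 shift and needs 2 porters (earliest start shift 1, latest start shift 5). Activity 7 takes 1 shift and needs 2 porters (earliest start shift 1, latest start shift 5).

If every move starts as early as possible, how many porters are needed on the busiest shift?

Early-start schedule: Activity 1@1, Activity 2@1, Activity 3@1, Activity 4@1, Activity 5@1, Activity 6@1, Activity 7@1.
Load per shift: shift 1: 22, shift 2: 14, shift 3: 0, shift 4: 0, shift 5: 0.
Peak is 22.

22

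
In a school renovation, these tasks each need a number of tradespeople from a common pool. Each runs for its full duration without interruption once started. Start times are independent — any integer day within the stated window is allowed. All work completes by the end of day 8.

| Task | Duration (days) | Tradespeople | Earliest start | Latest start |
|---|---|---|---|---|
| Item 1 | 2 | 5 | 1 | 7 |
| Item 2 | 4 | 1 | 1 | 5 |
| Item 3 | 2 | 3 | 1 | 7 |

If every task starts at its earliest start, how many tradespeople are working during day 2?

At early start, day 2 has: Item 1, Item 2, Item 3.
Demand: 5 + 1 + 3 = 9.

9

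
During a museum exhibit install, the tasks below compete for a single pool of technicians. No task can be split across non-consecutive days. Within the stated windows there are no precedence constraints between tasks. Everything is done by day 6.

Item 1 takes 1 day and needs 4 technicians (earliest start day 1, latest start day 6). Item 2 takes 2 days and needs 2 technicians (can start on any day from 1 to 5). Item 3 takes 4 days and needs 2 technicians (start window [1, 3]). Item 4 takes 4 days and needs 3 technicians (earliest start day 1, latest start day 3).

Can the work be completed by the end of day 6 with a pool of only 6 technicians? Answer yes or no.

Schedule Item 1@1, Item 2@1, Item 3@2, Item 4@3: d1:6  d2:4  d3:5  d4:5  d5:5  d6:3 — peak 6 ≤ 6.

yes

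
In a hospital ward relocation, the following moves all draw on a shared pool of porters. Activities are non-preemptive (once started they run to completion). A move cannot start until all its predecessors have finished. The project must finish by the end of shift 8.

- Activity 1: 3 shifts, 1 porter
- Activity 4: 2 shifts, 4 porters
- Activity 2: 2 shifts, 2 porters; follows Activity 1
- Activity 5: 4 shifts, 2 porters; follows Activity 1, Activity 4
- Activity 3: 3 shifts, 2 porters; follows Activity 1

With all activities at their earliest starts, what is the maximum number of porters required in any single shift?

Early-start schedule: Activity 1@1, Activity 4@1, Activity 2@4, Activity 5@4, Activity 3@4.
Load per shift: shift 1: 5, shift 2: 5, shift 3: 1, shift 4: 6, shift 5: 6, shift 6: 4, shift 7: 2, shift 8: 0.
Peak is 6.

6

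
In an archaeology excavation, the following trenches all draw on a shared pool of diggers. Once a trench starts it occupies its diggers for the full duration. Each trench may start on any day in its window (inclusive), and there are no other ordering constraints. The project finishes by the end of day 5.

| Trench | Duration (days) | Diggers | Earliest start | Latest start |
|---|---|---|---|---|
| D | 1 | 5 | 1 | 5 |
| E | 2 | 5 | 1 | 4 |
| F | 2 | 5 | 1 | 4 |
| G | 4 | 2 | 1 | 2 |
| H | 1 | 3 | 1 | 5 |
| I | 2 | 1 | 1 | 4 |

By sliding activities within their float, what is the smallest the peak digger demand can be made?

8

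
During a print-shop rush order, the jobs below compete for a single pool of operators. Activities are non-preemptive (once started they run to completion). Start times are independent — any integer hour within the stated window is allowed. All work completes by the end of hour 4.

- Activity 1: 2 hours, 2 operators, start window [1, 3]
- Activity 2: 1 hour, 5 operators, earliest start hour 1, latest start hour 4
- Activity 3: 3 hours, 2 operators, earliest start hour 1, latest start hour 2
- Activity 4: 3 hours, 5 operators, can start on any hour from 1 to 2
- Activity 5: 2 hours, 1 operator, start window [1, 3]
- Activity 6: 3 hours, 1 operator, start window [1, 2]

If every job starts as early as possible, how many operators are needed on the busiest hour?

Early-start schedule: Activity 1@1, Activity 2@1, Activity 3@1, Activity 4@1, Activity 5@1, Activity 6@1.
Load per hour: hour 1: 16, hour 2: 11, hour 3: 8, hour 4: 0.
Peak is 16.

16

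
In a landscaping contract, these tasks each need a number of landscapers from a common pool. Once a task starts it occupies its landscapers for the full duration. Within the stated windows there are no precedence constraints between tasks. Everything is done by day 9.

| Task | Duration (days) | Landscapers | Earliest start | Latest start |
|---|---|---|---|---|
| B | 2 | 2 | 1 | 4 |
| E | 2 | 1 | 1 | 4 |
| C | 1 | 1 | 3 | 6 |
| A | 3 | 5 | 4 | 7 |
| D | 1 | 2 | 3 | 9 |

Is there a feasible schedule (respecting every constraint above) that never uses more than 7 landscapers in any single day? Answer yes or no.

Schedule B@1, E@1, C@3, A@4, D@3: d1:3  d2:3  d3:3  d4:5  d5:5  d6:5  d7:0  d8:0  d9:0 — peak 5 ≤ 7.

yes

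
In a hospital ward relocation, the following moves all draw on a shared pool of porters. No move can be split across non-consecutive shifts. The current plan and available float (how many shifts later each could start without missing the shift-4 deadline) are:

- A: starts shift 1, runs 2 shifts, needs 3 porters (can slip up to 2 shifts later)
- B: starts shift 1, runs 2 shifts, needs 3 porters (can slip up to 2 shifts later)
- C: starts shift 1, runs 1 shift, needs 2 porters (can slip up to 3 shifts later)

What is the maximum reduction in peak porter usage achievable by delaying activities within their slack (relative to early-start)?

Early-start peak: s1:8  s2:6  s3:0  s4:0 ⇒ 8.
Leveled (A@1, B@3, C@1): s1:5  s2:3  s3:3  s4:3 ⇒ 5.
Reduction 8 − 5 = 3.

3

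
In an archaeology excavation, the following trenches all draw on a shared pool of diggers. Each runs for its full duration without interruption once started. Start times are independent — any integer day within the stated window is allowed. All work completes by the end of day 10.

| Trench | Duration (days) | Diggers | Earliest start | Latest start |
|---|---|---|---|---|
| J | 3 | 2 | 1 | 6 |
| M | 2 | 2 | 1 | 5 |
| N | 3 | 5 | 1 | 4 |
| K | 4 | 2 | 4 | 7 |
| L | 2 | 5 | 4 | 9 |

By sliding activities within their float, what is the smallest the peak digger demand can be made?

5

Early-start (J@1, M@1, N@1, K@4, L@4) gives peak 9: d1:9  d2:9  d3:7  d4:7  d5:7  d6:2  d7:2  d8:0  d9:0  d10:0.
Shift J→6, M→4, L→9.
Schedule J@6, M@4, N@1, K@4, L@9: d1:5  d2:5  d3:5  d4:4  d5:4  d6:4  d7:4  d8:2  d9:5  d10:5 — peak 5.
Total digger-days = 43 over 10 days ⇒ peak ≥ ⌈43/10⌉ = 5, so 5 is optimal.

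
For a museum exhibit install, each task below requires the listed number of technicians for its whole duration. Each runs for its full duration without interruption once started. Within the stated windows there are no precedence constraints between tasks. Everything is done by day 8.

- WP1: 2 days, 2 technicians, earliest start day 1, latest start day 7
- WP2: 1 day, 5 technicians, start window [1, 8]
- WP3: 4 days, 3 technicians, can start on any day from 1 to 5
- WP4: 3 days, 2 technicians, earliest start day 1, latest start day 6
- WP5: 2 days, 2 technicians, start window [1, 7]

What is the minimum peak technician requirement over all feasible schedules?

5

Early-start (WP1@1, WP2@1, WP3@1, WP4@1, WP5@1) gives peak 14: d1:14  d2:9  d3:5  d4:3  d5:0  d6:0  d7:0  d8:0.
Shift WP2→3, WP3→4, WP4→4.
Schedule WP1@1, WP2@3, WP3@4, WP4@4, WP5@1: d1:4  d2:4  d3:5  d4:5  d5:5  d6:5  d7:3  d8:0 — peak 5.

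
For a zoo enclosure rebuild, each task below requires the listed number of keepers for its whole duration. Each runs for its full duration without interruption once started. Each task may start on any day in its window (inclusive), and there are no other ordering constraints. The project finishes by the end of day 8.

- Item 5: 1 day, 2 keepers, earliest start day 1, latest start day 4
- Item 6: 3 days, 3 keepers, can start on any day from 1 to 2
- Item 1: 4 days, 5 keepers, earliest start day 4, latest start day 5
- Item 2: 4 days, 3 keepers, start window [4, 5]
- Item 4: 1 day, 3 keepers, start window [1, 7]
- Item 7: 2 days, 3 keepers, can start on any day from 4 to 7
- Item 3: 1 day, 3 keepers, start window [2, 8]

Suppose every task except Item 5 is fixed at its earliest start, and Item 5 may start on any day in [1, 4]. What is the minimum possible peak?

Item 5@1: d1:8  d2:6  d3:3  d4:11  d5:11  d6:8  d7:8  d8:0 → peak 11
Item 5@2: d1:6  d2:8  d3:3  d4:11  d5:11  d6:8  d7:8  d8:0 → peak 11
Item 5@3: d1:6  d2:6  d3:5  d4:11  d5:11  d6:8  d7:8  d8:0 → peak 11
Item 5@4: d1:6  d2:6  d3:3  d4:13  d5:11  d6:8  d7:8  d8:0 → peak 13
Best is Item 5@1, peak 11.

11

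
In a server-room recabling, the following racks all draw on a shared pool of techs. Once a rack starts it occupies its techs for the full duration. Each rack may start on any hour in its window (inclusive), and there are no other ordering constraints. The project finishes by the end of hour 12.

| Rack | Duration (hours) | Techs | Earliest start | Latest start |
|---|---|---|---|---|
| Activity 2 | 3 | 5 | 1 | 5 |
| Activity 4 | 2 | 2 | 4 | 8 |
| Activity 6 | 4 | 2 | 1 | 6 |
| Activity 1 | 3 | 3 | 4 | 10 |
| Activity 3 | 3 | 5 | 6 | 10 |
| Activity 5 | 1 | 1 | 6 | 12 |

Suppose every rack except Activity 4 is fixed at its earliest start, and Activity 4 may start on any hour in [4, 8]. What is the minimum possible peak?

9

Activity 4@4: h1:7  h2:7  h3:7  h4:7  h5:5  h6:9  h7:5  h8:5  h9:0  h10:0  h11:0  h12:0 → peak 9
Activity 4@5: h1:7  h2:7  h3:7  h4:5  h5:5  h6:11  h7:5  h8:5  h9:0  h10:0  h11:0  h12:0 → peak 11
Activity 4@6: h1:7  h2:7  h3:7  h4:5  h5:3  h6:11  h7:7  h8:5  h9:0  h10:0  h11:0  h12:0 → peak 11
Activity 4@7: h1:7  h2:7  h3:7  h4:5  h5:3  h6:9  h7:7  h8:7  h9:0  h10:0  h11:0  h12:0 → peak 9
Activity 4@8: h1:7  h2:7  h3:7  h4:5  h5:3  h6:9  h7:5  h8:7  h9:2  h10:0  h11:0  h12:0 → peak 9
Best is Activity 4@4, peak 9.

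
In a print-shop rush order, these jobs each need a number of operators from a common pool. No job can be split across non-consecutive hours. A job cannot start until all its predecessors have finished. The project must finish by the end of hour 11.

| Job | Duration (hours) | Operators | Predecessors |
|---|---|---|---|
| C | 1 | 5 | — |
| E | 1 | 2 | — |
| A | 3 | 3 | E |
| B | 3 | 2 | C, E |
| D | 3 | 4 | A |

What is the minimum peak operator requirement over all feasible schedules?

Early-start (C@1, E@1, A@2, B@2, D@5) gives peak 7: h1:7  h2:5  h3:5  h4:5  h5:4  h6:4  h7:4  h8:0  h9:0  h10:0  h11:0.
Shift E→2, A→3, B→3, D→6.
Schedule C@1, E@2, A@3, B@3, D@6: h1:5  h2:2  h3:5  h4:5  h5:5  h6:4  h7:4  h8:4  h9:0  h10:0  h11:0 — peak 5.

5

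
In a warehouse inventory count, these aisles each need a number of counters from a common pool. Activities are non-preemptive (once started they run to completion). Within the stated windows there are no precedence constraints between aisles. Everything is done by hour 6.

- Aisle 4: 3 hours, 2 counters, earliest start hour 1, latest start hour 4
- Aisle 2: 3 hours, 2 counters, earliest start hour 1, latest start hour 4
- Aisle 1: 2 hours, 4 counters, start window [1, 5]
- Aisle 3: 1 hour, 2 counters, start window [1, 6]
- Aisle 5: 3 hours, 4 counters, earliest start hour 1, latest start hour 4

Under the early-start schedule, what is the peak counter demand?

Early-start schedule: Aisle 4@1, Aisle 2@1, Aisle 1@1, Aisle 3@1, Aisle 5@1.
Load per hour: hour 1: 14, hour 2: 12, hour 3: 8, hour 4: 0, hour 5: 0, hour 6: 0.
Peak is 14.

14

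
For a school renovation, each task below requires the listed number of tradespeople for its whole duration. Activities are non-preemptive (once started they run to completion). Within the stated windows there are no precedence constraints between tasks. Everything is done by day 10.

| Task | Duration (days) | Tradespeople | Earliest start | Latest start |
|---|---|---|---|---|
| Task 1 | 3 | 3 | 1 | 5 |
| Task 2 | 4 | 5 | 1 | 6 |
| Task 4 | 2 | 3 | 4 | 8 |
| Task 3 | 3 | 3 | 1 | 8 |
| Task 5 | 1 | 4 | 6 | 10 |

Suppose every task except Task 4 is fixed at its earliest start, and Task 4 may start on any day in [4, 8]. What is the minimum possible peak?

Task 4@4: d1:11  d2:11  d3:11  d4:8  d5:3  d6:4  d7:0  d8:0  d9:0  d10:0 → peak 11
Task 4@5: d1:11  d2:11  d3:11  d4:5  d5:3  d6:7  d7:0  d8:0  d9:0  d10:0 → peak 11
Task 4@6: d1:11  d2:11  d3:11  d4:5  d5:0  d6:7  d7:3  d8:0  d9:0  d10:0 → peak 11
Task 4@7: d1:11  d2:11  d3:11  d4:5  d5:0  d6:4  d7:3  d8:3  d9:0  d10:0 → peak 11
Task 4@8: d1:11  d2:11  d3:11  d4:5  d5:0  d6:4  d7:0  d8:3  d9:3  d10:0 → peak 11
Best is Task 4@4, peak 11.

11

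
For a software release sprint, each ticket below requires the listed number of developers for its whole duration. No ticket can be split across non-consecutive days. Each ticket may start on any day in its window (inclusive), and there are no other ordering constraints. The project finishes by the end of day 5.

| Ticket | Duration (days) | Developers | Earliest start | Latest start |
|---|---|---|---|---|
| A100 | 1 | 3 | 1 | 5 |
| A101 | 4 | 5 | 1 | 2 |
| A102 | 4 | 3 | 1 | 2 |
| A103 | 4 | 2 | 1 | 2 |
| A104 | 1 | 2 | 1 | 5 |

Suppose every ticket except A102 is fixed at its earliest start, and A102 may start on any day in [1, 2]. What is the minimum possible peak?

12

A102@1: d1:15  d2:10  d3:10  d4:10  d5:0 → peak 15
A102@2: d1:12  d2:10  d3:10  d4:10  d5:3 → peak 12
Best is A102@2, peak 12.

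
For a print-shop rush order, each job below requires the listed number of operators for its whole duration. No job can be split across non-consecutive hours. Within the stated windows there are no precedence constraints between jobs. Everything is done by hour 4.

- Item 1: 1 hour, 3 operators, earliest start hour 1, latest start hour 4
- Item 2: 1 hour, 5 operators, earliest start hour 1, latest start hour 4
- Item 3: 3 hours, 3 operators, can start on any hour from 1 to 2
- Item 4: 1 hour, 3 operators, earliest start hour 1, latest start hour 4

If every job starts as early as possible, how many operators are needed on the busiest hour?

Early-start schedule: Item 1@1, Item 2@1, Item 3@1, Item 4@1.
Load per hour: hour 1: 14, hour 2: 3, hour 3: 3, hour 4: 0.
Peak is 14.

14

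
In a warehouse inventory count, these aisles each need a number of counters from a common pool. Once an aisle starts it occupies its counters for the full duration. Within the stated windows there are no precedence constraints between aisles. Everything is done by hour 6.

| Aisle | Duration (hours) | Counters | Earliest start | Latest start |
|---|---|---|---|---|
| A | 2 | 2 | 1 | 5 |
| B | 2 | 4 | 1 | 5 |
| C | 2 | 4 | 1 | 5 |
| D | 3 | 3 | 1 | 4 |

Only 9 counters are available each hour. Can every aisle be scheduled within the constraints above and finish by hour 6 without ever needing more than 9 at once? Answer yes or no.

yes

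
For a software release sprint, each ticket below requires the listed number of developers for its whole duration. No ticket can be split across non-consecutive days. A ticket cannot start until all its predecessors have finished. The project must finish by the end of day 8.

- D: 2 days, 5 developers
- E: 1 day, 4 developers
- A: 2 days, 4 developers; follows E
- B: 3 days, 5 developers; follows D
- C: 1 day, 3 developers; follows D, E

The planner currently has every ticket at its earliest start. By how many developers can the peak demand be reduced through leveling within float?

Early-start peak: d1:9  d2:9  d3:12  d4:5  d5:5  d6:0  d7:0  d8:0 ⇒ 12.
Leveled (D@1, E@3, A@4, B@6, C@4): d1:5  d2:5  d3:4  d4:7  d5:4  d6:5  d7:5  d8:5 ⇒ 7.
Reduction 12 − 7 = 5.

5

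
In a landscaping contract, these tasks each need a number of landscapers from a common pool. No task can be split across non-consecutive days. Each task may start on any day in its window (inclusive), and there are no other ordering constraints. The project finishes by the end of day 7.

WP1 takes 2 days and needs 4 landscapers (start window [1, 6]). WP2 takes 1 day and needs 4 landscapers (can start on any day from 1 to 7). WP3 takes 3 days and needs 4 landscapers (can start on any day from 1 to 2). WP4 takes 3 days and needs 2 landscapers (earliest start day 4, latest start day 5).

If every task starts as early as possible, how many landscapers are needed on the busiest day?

Early-start schedule: WP1@1, WP2@1, WP3@1, WP4@4.
Load per day: day 1: 12, day 2: 8, day 3: 4, day 4: 2, day 5: 2, day 6: 2, day 7: 0.
Peak is 12.

12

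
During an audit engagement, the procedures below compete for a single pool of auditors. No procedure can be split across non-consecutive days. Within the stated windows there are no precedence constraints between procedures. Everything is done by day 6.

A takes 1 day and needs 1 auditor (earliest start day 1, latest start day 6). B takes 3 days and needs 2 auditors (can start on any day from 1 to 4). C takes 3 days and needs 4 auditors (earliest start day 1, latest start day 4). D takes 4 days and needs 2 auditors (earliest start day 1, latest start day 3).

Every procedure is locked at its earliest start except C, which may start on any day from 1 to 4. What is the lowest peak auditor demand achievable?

6

C@1: d1:9  d2:8  d3:8  d4:2  d5:0  d6:0 → peak 9
C@2: d1:5  d2:8  d3:8  d4:6  d5:0  d6:0 → peak 8
C@3: d1:5  d2:4  d3:8  d4:6  d5:4  d6:0 → peak 8
C@4: d1:5  d2:4  d3:4  d4:6  d5:4  d6:4 → peak 6
Best is C@4, peak 6.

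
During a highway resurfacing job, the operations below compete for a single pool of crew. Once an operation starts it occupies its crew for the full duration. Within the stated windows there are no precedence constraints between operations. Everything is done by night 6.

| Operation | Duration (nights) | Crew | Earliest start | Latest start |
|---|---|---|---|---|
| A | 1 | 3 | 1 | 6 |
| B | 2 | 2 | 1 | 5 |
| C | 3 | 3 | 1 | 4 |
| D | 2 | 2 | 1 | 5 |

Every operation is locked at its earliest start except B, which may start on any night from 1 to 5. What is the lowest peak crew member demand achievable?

8

B@1: n1:10  n2:7  n3:3  n4:0  n5:0  n6:0 → peak 10
B@2: n1:8  n2:7  n3:5  n4:0  n5:0  n6:0 → peak 8
B@3: n1:8  n2:5  n3:5  n4:2  n5:0  n6:0 → peak 8
B@4: n1:8  n2:5  n3:3  n4:2  n5:2  n6:0 → peak 8
B@5: n1:8  n2:5  n3:3  n4:0  n5:2  n6:2 → peak 8
Best is B@2, peak 8.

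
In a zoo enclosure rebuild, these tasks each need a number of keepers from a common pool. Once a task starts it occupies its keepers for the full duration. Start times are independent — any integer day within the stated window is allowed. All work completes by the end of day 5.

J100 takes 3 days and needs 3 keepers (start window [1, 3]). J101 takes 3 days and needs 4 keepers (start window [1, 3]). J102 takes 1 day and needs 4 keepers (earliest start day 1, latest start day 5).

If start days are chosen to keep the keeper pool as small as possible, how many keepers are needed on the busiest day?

7

Early-start (J100@1, J101@1, J102@1) gives peak 11: d1:11  d2:7  d3:7  d4:0  d5:0.
Shift J102→4.
Schedule J100@1, J101@1, J102@4: d1:7  d2:7  d3:7  d4:4  d5:0 — peak 7.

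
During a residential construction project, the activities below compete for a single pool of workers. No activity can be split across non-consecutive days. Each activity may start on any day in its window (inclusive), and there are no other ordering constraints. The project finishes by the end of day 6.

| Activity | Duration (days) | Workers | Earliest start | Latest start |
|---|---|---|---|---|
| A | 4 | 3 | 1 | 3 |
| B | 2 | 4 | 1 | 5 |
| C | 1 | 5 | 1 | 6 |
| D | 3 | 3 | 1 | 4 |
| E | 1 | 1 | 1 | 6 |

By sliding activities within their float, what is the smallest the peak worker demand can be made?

7

Early-start (A@1, B@1, C@1, D@1, E@1) gives peak 16: d1:16  d2:10  d3:6  d4:3  d5:0  d6:0.
Shift C→6, D→3, E→3.
Schedule A@1, B@1, C@6, D@3, E@3: d1:7  d2:7  d3:7  d4:6  d5:3  d6:5 — peak 7.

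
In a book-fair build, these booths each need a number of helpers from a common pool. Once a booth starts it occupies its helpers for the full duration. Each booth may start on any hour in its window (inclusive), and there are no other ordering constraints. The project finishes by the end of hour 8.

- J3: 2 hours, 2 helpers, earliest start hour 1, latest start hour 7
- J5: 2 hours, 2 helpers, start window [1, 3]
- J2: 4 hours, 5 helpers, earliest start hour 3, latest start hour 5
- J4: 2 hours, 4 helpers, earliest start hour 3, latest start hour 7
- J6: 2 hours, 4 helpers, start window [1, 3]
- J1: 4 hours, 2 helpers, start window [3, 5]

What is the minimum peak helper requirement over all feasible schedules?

Early-start (J3@1, J5@1, J2@3, J4@3, J6@1, J1@3) gives peak 11: h1:8  h2:8  h3:11  h4:11  h5:7  h6:7  h7:0  h8:0.
Shift J5→3, J4→7, J1→5.
Schedule J3@1, J5@3, J2@3, J4@7, J6@1, J1@5: h1:6  h2:6  h3:7  h4:7  h5:7  h6:7  h7:6  h8:6 — peak 7.
Total helper-hours = 52 over 8 hours ⇒ peak ≥ ⌈52/8⌉ = 7, so 7 is optimal.

7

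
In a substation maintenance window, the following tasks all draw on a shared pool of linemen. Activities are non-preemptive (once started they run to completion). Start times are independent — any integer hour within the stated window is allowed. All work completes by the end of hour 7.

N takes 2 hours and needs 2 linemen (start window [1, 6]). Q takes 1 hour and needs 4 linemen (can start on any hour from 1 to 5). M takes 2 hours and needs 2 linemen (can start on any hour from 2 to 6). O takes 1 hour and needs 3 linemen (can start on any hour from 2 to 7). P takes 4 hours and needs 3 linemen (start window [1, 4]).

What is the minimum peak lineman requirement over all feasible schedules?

Early-start (N@1, Q@1, M@2, O@2, P@1) gives peak 10: h1:9  h2:10  h3:5  h4:3  h5:0  h6:0  h7:0.
Shift Q→3, M→4, P→4.
Schedule N@1, Q@3, M@4, O@2, P@4: h1:2  h2:5  h3:4  h4:5  h5:5  h6:3  h7:3 — peak 5.

5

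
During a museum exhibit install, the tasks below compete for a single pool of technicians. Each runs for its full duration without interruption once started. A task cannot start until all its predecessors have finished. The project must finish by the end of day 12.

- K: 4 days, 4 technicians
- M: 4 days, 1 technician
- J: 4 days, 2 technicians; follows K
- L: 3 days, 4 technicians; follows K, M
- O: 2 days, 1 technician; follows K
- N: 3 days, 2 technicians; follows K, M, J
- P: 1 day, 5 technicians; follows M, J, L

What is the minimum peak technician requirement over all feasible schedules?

6

Early-start (K@1, M@1, J@5, L@5, O@5, N@9, P@9) gives peak 7: d1:5  d2:5  d3:5  d4:5  d5:7  d6:7  d7:6  d8:2  d9:7  d10:2  d11:2  d12:0.
Shift O→8, P→12.
Schedule K@1, M@1, J@5, L@5, O@8, N@9, P@12: d1:5  d2:5  d3:5  d4:5  d5:6  d6:6  d7:6  d8:3  d9:3  d10:2  d11:2  d12:5 — peak 6.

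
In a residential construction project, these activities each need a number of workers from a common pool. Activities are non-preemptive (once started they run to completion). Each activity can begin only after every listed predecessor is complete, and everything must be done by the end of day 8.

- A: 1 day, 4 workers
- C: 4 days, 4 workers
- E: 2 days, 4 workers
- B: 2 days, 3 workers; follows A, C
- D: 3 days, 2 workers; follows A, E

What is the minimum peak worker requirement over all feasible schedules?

8

Early-start (A@1, C@1, E@1, B@5, D@3) gives peak 12: d1:12  d2:8  d3:6  d4:6  d5:5  d6:3  d7:0  d8:0.
Shift E→2, D→4.
Schedule A@1, C@1, E@2, B@5, D@4: d1:8  d2:8  d3:8  d4:6  d5:5  d6:5  d7:0  d8:0 — peak 8.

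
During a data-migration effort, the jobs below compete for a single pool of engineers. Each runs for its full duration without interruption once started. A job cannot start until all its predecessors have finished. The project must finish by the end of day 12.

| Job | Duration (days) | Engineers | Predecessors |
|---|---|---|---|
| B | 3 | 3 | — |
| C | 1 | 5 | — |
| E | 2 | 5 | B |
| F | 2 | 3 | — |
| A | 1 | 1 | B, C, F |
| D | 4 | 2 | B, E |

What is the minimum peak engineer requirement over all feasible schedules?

Early-start (B@1, C@1, E@4, F@1, A@4, D@6) gives peak 11: d1:11  d2:6  d3:3  d4:6  d5:5  d6:2  d7:2  d8:2  d9:2  d10:0  d11:0  d12:0.
Shift C→4, E→5, F→7, A→9, D→7.
Schedule B@1, C@4, E@5, F@7, A@9, D@7: d1:3  d2:3  d3:3  d4:5  d5:5  d6:5  d7:5  d8:5  d9:3  d10:2  d11:0  d12:0 — peak 5.

5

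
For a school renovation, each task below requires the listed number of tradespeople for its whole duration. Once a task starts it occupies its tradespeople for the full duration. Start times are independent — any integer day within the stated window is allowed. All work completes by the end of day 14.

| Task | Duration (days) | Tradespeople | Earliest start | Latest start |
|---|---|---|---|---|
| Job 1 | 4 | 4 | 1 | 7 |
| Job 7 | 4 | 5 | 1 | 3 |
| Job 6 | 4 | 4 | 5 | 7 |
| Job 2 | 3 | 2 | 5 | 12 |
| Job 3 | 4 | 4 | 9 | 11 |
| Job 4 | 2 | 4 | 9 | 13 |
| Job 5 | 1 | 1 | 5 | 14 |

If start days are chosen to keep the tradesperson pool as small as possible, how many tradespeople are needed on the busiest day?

Early-start (Job 1@1, Job 7@1, Job 6@5, Job 2@5, Job 3@9, Job 4@9, Job 5@5) gives peak 9: d1:9  d2:9  d3:9  d4:9  d5:7  d6:6  d7:6  d8:4  d9:8  d10:8  d11:4  d12:4  d13:0  d14:0.
Shift Job 1→5, Job 2→9, Job 4→12, Job 5→9.
Schedule Job 1@5, Job 7@1, Job 6@5, Job 2@9, Job 3@9, Job 4@12, Job 5@9: d1:5  d2:5  d3:5  d4:5  d5:8  d6:8  d7:8  d8:8  d9:7  d10:6  d11:6  d12:8  d13:4  d14:0 — peak 8.

8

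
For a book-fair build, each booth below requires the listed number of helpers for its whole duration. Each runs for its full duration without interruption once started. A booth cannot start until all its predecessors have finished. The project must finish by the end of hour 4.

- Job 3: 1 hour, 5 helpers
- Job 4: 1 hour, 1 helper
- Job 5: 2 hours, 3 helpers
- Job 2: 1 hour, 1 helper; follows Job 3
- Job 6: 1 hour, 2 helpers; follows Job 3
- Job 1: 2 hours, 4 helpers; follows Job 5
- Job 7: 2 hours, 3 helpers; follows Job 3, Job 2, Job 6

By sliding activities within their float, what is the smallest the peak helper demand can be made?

8

Early-start (Job 3@1, Job 4@1, Job 5@1, Job 2@2, Job 6@2, Job 1@3, Job 7@3) gives peak 9: h1:9  h2:6  h3:7  h4:7.
Shift Job 4→2.
Schedule Job 3@1, Job 4@2, Job 5@1, Job 2@2, Job 6@2, Job 1@3, Job 7@3: h1:8  h2:7  h3:7  h4:7 — peak 8.
Total helper-hours = 29 over 4 hours ⇒ peak ≥ ⌈29/4⌉ = 8, so 8 is optimal.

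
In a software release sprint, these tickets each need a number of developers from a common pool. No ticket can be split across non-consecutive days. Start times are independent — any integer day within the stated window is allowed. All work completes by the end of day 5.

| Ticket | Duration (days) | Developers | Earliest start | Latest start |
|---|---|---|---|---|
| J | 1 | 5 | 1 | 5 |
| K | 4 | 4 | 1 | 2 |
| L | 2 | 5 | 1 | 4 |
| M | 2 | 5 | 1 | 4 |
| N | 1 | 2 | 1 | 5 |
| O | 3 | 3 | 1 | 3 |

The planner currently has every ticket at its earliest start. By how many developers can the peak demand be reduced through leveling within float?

12

Early-start peak: d1:24  d2:17  d3:7  d4:4  d5:0 ⇒ 24.
Leveled (J@1, K@1, L@2, M@4, N@1, O@2): d1:11  d2:12  d3:12  d4:12  d5:5 ⇒ 12.
Reduction 24 − 12 = 12.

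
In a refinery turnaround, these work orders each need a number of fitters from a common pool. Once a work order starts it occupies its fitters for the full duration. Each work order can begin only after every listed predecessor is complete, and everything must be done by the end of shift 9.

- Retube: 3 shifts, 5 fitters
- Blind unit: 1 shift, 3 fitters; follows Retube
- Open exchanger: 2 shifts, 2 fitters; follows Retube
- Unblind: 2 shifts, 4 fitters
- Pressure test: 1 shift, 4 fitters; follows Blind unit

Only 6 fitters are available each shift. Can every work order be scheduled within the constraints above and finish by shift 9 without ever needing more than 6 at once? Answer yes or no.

yes

Schedule Retube@1, Blind unit@4, Open exchanger@4, Unblind@6, Pressure test@8: s1:5  s2:5  s3:5  s4:5  s5:2  s6:4  s7:4  s8:4  s9:0 — peak 5 ≤ 6.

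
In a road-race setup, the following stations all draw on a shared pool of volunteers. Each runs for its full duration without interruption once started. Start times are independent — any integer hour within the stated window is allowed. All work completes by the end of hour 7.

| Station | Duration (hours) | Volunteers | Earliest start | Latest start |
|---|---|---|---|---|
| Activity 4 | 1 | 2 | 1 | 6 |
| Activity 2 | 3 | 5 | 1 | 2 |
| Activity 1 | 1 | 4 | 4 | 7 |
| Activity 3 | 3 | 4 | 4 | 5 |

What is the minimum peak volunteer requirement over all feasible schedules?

Early-start (Activity 4@1, Activity 2@1, Activity 1@4, Activity 3@4) gives peak 8: h1:7  h2:5  h3:5  h4:8  h5:4  h6:4  h7:0.
Shift Activity 4→4, Activity 3→5.
Schedule Activity 4@4, Activity 2@1, Activity 1@4, Activity 3@5: h1:5  h2:5  h3:5  h4:6  h5:4  h6:4  h7:4 — peak 6.

6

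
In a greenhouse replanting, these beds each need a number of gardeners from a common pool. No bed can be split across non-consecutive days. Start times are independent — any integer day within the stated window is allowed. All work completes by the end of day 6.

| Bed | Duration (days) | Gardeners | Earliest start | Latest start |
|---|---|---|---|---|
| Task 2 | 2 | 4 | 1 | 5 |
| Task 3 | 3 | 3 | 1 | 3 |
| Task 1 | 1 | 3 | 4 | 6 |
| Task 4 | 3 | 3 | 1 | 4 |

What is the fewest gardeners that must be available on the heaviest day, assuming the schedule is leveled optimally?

Early-start (Task 2@1, Task 3@1, Task 1@4, Task 4@1) gives peak 10: d1:10  d2:10  d3:6  d4:3  d5:0  d6:0.
Shift Task 3→3, Task 1→6, Task 4→3.
Schedule Task 2@1, Task 3@3, Task 1@6, Task 4@3: d1:4  d2:4  d3:6  d4:6  d5:6  d6:3 — peak 6.

6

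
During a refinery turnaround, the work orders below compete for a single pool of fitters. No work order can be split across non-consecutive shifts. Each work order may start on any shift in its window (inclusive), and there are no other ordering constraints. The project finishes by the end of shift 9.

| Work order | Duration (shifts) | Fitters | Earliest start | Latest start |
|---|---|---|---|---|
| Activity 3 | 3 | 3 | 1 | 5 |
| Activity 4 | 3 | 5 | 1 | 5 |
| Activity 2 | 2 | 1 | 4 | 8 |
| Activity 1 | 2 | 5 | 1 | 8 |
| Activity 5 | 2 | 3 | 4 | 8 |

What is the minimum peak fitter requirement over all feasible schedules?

6

Early-start (Activity 3@1, Activity 4@1, Activity 2@4, Activity 1@1, Activity 5@4) gives peak 13: s1:13  s2:13  s3:8  s4:4  s5:4  s6:0  s7:0  s8:0  s9:0.
Shift Activity 3→4, Activity 1→8, Activity 5→6.
Schedule Activity 3@4, Activity 4@1, Activity 2@4, Activity 1@8, Activity 5@6: s1:5  s2:5  s3:5  s4:4  s5:4  s6:6  s7:3  s8:5  s9:5 — peak 6.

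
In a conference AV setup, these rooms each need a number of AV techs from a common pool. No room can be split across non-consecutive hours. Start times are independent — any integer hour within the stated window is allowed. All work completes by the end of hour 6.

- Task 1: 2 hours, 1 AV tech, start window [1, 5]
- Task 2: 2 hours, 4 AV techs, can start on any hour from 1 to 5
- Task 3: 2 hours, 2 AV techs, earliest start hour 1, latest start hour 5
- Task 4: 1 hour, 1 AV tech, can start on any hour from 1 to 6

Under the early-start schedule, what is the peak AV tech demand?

Early-start schedule: Task 1@1, Task 2@1, Task 3@1, Task 4@1.
Load per hour: hour 1: 8, hour 2: 7, hour 3: 0, hour 4: 0, hour 5: 0, hour 6: 0.
Peak is 8.

8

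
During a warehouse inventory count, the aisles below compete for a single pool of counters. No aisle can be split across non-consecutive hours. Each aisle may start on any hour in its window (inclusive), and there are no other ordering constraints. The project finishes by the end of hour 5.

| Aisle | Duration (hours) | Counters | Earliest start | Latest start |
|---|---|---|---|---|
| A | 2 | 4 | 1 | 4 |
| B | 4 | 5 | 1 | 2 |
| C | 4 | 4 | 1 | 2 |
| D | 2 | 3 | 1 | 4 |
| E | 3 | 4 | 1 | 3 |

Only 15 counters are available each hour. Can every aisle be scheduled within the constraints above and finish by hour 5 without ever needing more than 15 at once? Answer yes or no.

no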